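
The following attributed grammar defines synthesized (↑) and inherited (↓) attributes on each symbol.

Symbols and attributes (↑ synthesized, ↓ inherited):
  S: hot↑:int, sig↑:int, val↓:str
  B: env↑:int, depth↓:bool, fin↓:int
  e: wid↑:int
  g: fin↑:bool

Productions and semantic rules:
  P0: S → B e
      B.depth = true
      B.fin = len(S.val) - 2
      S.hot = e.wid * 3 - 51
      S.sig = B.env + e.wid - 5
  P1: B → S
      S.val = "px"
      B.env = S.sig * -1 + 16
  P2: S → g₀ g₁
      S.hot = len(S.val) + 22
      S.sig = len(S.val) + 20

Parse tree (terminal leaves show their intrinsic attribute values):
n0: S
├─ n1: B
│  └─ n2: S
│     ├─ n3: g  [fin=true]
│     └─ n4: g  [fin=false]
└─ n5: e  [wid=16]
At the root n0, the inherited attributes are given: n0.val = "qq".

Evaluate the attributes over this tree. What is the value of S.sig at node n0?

5

1. n0.val = "qq"  [given at root]
2. n1.depth = true  [true]
3. n1.fin = 0  [len(S.val) - 2]
4. n2.val = "px"  ["px"]
5. n3.fin = true  [terminal]
6. n4.fin = false  [terminal]
7. n2.hot = 24  [len(S.val) + 22]
8. n2.sig = 22  [len(S.val) + 20]
9. n1.env = -6  [S.sig * -1 + 16]
10. n5.wid = 16  [terminal]
11. n0.hot = -3  [e.wid * 3 - 51]
12. n0.sig = 5  [B.env + e.wid - 5]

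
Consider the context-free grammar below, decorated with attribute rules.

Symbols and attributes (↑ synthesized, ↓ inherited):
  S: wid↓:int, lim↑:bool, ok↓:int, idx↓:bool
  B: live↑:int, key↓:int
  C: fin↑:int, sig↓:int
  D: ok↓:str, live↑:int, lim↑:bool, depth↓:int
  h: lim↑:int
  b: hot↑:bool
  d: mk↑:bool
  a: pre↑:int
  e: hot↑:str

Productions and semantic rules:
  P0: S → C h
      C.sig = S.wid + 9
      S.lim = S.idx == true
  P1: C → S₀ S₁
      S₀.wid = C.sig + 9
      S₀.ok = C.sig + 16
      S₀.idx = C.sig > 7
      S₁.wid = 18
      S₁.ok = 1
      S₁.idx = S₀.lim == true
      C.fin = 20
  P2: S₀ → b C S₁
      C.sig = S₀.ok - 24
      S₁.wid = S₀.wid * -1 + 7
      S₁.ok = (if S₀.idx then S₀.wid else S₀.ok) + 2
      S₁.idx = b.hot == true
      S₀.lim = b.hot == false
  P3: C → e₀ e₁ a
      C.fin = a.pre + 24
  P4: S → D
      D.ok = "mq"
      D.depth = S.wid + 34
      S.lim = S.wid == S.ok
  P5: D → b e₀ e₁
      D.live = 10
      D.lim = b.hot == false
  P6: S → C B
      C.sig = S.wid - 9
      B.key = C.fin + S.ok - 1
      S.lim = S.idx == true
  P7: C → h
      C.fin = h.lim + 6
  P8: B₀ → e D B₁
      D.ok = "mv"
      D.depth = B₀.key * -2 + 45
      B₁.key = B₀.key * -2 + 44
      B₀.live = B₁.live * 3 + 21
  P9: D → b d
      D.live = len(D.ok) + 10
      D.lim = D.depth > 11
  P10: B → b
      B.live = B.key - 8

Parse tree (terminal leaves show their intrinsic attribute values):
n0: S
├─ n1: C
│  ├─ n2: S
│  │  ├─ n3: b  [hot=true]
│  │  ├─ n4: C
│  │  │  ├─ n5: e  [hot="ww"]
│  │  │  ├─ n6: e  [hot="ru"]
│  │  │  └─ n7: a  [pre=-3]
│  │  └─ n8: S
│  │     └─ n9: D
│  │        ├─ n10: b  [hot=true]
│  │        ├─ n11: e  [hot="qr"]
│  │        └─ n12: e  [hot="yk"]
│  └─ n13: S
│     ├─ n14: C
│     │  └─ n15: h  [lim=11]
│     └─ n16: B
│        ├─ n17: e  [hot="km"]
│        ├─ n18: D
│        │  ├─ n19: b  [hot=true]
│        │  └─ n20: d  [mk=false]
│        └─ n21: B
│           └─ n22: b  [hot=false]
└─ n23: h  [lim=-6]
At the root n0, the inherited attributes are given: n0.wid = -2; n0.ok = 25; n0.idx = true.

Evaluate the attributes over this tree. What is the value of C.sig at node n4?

1. n0.wid = -2  [given at root]
2. n0.ok = 25  [given at root]
3. n0.idx = true  [given at root]
4. n1.sig = 7  [S.wid + 9]
5. n2.wid = 16  [C.sig + 9]
6. n2.ok = 23  [C.sig + 16]
7. n2.idx = false  [C.sig > 7]
8. n3.hot = true  [terminal]
9. n4.sig = -1  [S₀.ok - 24]
10. n5.hot = "ww"  [terminal]
11. n6.hot = "ru"  [terminal]
12. n7.pre = -3  [terminal]
13. n4.fin = 21  [a.pre + 24]
14. n8.wid = -9  [S₀.wid * -1 + 7]
15. n8.ok = 25  [(if S₀.idx then S₀.wid else S₀.ok) + 2]
16. n8.idx = true  [b.hot == true]
17. n9.ok = "mq"  ["mq"]
18. n9.depth = 25  [S.wid + 34]
19. n10.hot = true  [terminal]
20. n11.hot = "qr"  [terminal]
21. n12.hot = "yk"  [terminal]
22. n9.live = 10  [10]
23. n9.lim = false  [b.hot == false]
24. n8.lim = false  [S.wid == S.ok]
25. n2.lim = false  [b.hot == false]
26. n13.wid = 18  [18]
27. n13.ok = 1  [1]
28. n13.idx = false  [S₀.lim == true]
29. n14.sig = 9  [S.wid - 9]
30. n15.lim = 11  [terminal]
31. n14.fin = 17  [h.lim + 6]
32. n16.key = 17  [C.fin + S.ok - 1]
33. n17.hot = "km"  [terminal]
34. n18.ok = "mv"  ["mv"]
35. n18.depth = 11  [B₀.key * -2 + 45]
36. n19.hot = true  [terminal]
37. n20.mk = false  [terminal]
38. n18.live = 12  [len(D.ok) + 10]
39. n18.lim = false  [D.depth > 11]
40. n21.key = 10  [B₀.key * -2 + 44]
41. n22.hot = false  [terminal]
42. n21.live = 2  [B.key - 8]
43. n16.live = 27  [B₁.live * 3 + 21]
44. n13.lim = false  [S.idx == true]
45. n1.fin = 20  [20]
46. n23.lim = -6  [terminal]
47. n0.lim = true  [S.idx == true]

-1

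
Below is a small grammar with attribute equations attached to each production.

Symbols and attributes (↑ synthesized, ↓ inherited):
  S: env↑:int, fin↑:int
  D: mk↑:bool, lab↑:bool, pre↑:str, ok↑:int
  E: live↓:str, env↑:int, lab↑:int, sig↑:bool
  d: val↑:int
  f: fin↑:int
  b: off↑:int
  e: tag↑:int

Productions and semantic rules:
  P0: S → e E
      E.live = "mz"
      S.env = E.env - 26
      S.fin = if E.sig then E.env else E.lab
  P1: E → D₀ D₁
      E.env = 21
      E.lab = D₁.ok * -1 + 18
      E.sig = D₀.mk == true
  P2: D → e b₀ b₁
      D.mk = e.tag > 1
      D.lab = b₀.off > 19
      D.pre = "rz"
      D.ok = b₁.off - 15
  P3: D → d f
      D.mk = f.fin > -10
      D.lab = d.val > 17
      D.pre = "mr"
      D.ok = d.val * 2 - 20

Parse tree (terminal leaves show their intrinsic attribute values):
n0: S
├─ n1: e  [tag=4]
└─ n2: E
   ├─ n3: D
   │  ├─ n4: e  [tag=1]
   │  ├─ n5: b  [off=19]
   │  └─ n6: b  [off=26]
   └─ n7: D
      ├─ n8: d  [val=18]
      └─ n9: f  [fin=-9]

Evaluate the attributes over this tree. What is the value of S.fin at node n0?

2

1. n1.tag = 4  [terminal]
2. n2.live = "mz"  ["mz"]
3. n4.tag = 1  [terminal]
4. n5.off = 19  [terminal]
5. n6.off = 26  [terminal]
6. n3.mk = false  [e.tag > 1]
7. n3.lab = false  [b₀.off > 19]
8. n3.pre = "rz"  ["rz"]
9. n3.ok = 11  [b₁.off - 15]
10. n8.val = 18  [terminal]
11. n9.fin = -9  [terminal]
12. n7.mk = true  [f.fin > -10]
13. n7.lab = true  [d.val > 17]
14. n7.pre = "mr"  ["mr"]
15. n7.ok = 16  [d.val * 2 - 20]
16. n2.env = 21  [21]
17. n2.lab = 2  [D₁.ok * -1 + 18]
18. n2.sig = false  [D₀.mk == true]
19. n0.env = -5  [E.env - 26]
20. n0.fin = 2  [if E.sig then E.env else E.lab]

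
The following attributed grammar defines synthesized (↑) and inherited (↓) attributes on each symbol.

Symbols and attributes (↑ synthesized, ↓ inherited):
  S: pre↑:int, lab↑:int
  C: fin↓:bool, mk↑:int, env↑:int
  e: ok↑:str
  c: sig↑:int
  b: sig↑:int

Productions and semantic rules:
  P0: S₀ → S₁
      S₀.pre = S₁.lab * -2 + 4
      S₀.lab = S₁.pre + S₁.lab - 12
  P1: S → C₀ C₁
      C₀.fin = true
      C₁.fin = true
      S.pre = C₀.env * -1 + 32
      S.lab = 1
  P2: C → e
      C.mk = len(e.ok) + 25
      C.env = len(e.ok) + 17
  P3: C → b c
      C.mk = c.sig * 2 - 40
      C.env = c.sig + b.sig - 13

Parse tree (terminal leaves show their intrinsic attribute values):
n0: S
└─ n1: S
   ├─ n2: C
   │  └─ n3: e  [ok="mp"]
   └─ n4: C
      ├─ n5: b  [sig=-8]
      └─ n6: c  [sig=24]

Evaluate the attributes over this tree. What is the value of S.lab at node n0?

2

1. n2.fin = true  [true]
2. n3.ok = "mp"  [terminal]
3. n2.mk = 27  [len(e.ok) + 25]
4. n2.env = 19  [len(e.ok) + 17]
5. n4.fin = true  [true]
6. n5.sig = -8  [terminal]
7. n6.sig = 24  [terminal]
8. n4.mk = 8  [c.sig * 2 - 40]
9. n4.env = 3  [c.sig + b.sig - 13]
10. n1.pre = 13  [C₀.env * -1 + 32]
11. n1.lab = 1  [1]
12. n0.pre = 2  [S₁.lab * -2 + 4]
13. n0.lab = 2  [S₁.pre + S₁.lab - 12]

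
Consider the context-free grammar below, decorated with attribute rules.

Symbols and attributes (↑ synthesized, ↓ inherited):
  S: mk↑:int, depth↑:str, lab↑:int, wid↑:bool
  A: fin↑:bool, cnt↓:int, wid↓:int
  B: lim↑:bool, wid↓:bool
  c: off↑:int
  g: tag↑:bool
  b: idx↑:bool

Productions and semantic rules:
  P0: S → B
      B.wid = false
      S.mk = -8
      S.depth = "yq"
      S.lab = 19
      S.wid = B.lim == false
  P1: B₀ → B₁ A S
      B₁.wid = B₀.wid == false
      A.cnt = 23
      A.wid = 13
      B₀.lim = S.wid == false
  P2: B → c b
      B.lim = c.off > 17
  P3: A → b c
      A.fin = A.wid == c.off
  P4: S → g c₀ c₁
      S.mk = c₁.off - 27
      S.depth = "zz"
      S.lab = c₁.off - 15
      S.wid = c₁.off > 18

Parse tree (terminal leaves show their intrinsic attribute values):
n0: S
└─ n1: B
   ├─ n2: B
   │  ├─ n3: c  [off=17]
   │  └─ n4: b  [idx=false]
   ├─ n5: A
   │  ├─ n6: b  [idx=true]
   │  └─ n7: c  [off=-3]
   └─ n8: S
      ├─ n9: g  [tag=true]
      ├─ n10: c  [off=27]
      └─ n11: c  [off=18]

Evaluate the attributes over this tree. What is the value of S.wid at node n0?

false

1. n1.wid = false  [false]
2. n2.wid = true  [B₀.wid == false]
3. n3.off = 17  [terminal]
4. n4.idx = false  [terminal]
5. n2.lim = false  [c.off > 17]
6. n5.cnt = 23  [23]
7. n5.wid = 13  [13]
8. n6.idx = true  [terminal]
9. n7.off = -3  [terminal]
10. n5.fin = false  [A.wid == c.off]
11. n9.tag = true  [terminal]
12. n10.off = 27  [terminal]
13. n11.off = 18  [terminal]
14. n8.mk = -9  [c₁.off - 27]
15. n8.depth = "zz"  ["zz"]
16. n8.lab = 3  [c₁.off - 15]
17. n8.wid = false  [c₁.off > 18]
18. n1.lim = true  [S.wid == false]
19. n0.mk = -8  [-8]
20. n0.depth = "yq"  ["yq"]
21. n0.lab = 19  [19]
22. n0.wid = false  [B.lim == false]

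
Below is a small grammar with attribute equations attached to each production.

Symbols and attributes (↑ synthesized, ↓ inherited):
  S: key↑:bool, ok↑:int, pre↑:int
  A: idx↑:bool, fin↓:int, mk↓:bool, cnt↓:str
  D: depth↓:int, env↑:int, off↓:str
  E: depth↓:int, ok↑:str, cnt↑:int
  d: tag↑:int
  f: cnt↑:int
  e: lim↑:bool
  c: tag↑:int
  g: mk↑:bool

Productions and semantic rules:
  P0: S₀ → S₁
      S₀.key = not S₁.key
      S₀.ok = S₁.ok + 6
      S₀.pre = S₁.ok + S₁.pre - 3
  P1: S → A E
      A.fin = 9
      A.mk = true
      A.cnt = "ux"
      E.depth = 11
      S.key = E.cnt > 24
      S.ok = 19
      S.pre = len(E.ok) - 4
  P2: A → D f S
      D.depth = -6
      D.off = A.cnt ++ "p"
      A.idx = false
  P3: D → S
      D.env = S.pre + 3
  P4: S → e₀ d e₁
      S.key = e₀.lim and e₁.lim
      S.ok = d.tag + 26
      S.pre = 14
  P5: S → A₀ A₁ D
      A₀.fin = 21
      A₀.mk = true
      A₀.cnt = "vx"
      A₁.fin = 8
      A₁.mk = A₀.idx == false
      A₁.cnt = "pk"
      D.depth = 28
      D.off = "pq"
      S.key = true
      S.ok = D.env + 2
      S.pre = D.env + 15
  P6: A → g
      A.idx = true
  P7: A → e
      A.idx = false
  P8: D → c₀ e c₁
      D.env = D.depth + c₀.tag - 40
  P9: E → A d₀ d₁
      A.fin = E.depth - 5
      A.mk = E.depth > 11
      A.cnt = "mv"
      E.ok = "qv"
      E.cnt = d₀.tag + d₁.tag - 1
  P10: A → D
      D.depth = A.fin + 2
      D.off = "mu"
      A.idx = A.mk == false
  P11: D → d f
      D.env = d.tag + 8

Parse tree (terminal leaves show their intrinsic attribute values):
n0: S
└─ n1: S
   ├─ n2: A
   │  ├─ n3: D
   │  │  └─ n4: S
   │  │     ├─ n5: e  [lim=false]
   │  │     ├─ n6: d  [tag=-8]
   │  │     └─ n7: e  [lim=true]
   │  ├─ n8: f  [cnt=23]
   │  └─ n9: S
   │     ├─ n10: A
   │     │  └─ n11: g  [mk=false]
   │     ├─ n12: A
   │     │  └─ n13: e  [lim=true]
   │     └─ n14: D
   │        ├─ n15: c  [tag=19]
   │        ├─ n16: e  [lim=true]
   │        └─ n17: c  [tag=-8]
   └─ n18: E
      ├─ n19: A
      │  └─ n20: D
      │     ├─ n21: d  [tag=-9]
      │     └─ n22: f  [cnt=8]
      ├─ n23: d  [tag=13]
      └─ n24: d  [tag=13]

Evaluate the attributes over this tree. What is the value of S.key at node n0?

false

1. n2.fin = 9  [9]
2. n2.mk = true  [true]
3. n2.cnt = "ux"  ["ux"]
4. n3.depth = -6  [-6]
5. n3.off = "uxp"  [A.cnt ++ "p"]
6. n5.lim = false  [terminal]
7. n6.tag = -8  [terminal]
8. n7.lim = true  [terminal]
9. n4.key = false  [e₀.lim and e₁.lim]
10. n4.ok = 18  [d.tag + 26]
11. n4.pre = 14  [14]
12. n3.env = 17  [S.pre + 3]
13. n8.cnt = 23  [terminal]
14. n10.fin = 21  [21]
15. n10.mk = true  [true]
16. n10.cnt = "vx"  ["vx"]
17. n11.mk = false  [terminal]
18. n10.idx = true  [true]
19. n12.fin = 8  [8]
20. n12.mk = false  [A₀.idx == false]
21. n12.cnt = "pk"  ["pk"]
22. n13.lim = true  [terminal]
23. n12.idx = false  [false]
24. n14.depth = 28  [28]
25. n14.off = "pq"  ["pq"]
26. n15.tag = 19  [terminal]
27. n16.lim = true  [terminal]
28. n17.tag = -8  [terminal]
29. n14.env = 7  [D.depth + c₀.tag - 40]
30. n9.key = true  [true]
31. n9.ok = 9  [D.env + 2]
32. n9.pre = 22  [D.env + 15]
33. n2.idx = false  [false]
34. n18.depth = 11  [11]
35. n19.fin = 6  [E.depth - 5]
36. n19.mk = false  [E.depth > 11]
37. n19.cnt = "mv"  ["mv"]
38. n20.depth = 8  [A.fin + 2]
39. n20.off = "mu"  ["mu"]
40. n21.tag = -9  [terminal]
41. n22.cnt = 8  [terminal]
42. n20.env = -1  [d.tag + 8]
43. n19.idx = true  [A.mk == false]
44. n23.tag = 13  [terminal]
45. n24.tag = 13  [terminal]
46. n18.ok = "qv"  ["qv"]
47. n18.cnt = 25  [d₀.tag + d₁.tag - 1]
48. n1.key = true  [E.cnt > 24]
49. n1.ok = 19  [19]
50. n1.pre = -2  [len(E.ok) - 4]
51. n0.key = false  [not S₁.key]
52. n0.ok = 25  [S₁.ok + 6]
53. n0.pre = 14  [S₁.ok + S₁.pre - 3]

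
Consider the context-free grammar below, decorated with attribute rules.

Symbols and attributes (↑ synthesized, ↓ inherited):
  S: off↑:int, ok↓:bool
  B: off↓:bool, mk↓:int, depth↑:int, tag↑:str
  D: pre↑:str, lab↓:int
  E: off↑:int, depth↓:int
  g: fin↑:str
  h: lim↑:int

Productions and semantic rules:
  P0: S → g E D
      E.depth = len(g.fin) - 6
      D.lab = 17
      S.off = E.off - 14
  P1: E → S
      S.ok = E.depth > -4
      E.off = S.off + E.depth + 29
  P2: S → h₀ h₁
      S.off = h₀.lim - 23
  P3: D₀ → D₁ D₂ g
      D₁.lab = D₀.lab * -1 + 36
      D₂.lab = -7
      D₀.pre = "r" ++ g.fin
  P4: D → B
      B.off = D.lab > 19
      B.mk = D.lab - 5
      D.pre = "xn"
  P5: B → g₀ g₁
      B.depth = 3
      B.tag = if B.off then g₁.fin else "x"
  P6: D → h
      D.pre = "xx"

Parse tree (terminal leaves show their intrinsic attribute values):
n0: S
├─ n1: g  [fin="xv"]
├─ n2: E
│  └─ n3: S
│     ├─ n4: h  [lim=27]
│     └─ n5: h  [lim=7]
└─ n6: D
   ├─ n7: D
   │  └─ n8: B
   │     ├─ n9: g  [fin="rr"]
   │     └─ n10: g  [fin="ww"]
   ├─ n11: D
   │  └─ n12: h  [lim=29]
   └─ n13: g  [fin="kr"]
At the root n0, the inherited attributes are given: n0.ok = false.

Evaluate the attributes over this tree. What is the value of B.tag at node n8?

1. n0.ok = false  [given at root]
2. n1.fin = "xv"  [terminal]
3. n2.depth = -4  [len(g.fin) - 6]
4. n3.ok = false  [E.depth > -4]
5. n4.lim = 27  [terminal]
6. n5.lim = 7  [terminal]
7. n3.off = 4  [h₀.lim - 23]
8. n2.off = 29  [S.off + E.depth + 29]
9. n6.lab = 17  [17]
10. n7.lab = 19  [D₀.lab * -1 + 36]
11. n8.off = false  [D.lab > 19]
12. n8.mk = 14  [D.lab - 5]
13. n9.fin = "rr"  [terminal]
14. n10.fin = "ww"  [terminal]
15. n8.depth = 3  [3]
16. n8.tag = "x"  [if B.off then g₁.fin else "x"]
17. n7.pre = "xn"  ["xn"]
18. n11.lab = -7  [-7]
19. n12.lim = 29  [terminal]
20. n11.pre = "xx"  ["xx"]
21. n13.fin = "kr"  [terminal]
22. n6.pre = "rkr"  ["r" ++ g.fin]
23. n0.off = 15  [E.off - 14]

"x"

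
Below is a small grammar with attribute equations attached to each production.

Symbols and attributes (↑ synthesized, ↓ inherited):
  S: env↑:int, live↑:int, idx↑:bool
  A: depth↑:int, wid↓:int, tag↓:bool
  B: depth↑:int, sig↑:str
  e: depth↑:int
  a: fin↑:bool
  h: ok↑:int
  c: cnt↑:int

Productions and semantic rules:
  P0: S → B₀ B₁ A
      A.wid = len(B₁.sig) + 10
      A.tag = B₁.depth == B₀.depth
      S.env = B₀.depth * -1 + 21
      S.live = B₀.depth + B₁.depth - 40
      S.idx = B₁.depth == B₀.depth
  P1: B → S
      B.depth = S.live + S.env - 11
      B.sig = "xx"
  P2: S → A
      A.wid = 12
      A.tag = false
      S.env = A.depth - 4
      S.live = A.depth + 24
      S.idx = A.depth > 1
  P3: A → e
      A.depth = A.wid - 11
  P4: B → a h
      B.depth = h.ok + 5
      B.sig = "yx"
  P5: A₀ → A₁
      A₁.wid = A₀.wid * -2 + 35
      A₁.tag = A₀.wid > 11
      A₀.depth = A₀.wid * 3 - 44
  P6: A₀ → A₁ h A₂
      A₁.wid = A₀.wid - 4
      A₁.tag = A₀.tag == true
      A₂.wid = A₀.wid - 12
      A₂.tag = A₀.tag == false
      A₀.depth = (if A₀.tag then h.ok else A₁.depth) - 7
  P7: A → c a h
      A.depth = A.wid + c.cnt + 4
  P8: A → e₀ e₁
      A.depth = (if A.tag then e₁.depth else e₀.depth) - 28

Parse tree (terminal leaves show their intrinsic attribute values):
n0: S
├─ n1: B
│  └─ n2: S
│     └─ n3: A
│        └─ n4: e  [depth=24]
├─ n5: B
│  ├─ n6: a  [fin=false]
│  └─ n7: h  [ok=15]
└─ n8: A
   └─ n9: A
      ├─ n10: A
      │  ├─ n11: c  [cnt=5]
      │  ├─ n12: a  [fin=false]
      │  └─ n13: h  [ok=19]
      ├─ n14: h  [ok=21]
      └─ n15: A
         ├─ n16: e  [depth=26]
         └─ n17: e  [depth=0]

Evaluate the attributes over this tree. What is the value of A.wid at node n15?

1. n3.wid = 12  [12]
2. n3.tag = false  [false]
3. n4.depth = 24  [terminal]
4. n3.depth = 1  [A.wid - 11]
5. n2.env = -3  [A.depth - 4]
6. n2.live = 25  [A.depth + 24]
7. n2.idx = false  [A.depth > 1]
8. n1.depth = 11  [S.live + S.env - 11]
9. n1.sig = "xx"  ["xx"]
10. n6.fin = false  [terminal]
11. n7.ok = 15  [terminal]
12. n5.depth = 20  [h.ok + 5]
13. n5.sig = "yx"  ["yx"]
14. n8.wid = 12  [len(B₁.sig) + 10]
15. n8.tag = false  [B₁.depth == B₀.depth]
16. n9.wid = 11  [A₀.wid * -2 + 35]
17. n9.tag = true  [A₀.wid > 11]
18. n10.wid = 7  [A₀.wid - 4]
19. n10.tag = true  [A₀.tag == true]
20. n11.cnt = 5  [terminal]
21. n12.fin = false  [terminal]
22. n13.ok = 19  [terminal]
23. n10.depth = 16  [A.wid + c.cnt + 4]
24. n14.ok = 21  [terminal]
25. n15.wid = -1  [A₀.wid - 12]
26. n15.tag = false  [A₀.tag == false]
27. n16.depth = 26  [terminal]
28. n17.depth = 0  [terminal]
29. n15.depth = -2  [(if A.tag then e₁.depth else e₀.depth) - 28]
30. n9.depth = 14  [(if A₀.tag then h.ok else A₁.depth) - 7]
31. n8.depth = -8  [A₀.wid * 3 - 44]
32. n0.env = 10  [B₀.depth * -1 + 21]
33. n0.live = -9  [B₀.depth + B₁.depth - 40]
34. n0.idx = false  [B₁.depth == B₀.depth]

-1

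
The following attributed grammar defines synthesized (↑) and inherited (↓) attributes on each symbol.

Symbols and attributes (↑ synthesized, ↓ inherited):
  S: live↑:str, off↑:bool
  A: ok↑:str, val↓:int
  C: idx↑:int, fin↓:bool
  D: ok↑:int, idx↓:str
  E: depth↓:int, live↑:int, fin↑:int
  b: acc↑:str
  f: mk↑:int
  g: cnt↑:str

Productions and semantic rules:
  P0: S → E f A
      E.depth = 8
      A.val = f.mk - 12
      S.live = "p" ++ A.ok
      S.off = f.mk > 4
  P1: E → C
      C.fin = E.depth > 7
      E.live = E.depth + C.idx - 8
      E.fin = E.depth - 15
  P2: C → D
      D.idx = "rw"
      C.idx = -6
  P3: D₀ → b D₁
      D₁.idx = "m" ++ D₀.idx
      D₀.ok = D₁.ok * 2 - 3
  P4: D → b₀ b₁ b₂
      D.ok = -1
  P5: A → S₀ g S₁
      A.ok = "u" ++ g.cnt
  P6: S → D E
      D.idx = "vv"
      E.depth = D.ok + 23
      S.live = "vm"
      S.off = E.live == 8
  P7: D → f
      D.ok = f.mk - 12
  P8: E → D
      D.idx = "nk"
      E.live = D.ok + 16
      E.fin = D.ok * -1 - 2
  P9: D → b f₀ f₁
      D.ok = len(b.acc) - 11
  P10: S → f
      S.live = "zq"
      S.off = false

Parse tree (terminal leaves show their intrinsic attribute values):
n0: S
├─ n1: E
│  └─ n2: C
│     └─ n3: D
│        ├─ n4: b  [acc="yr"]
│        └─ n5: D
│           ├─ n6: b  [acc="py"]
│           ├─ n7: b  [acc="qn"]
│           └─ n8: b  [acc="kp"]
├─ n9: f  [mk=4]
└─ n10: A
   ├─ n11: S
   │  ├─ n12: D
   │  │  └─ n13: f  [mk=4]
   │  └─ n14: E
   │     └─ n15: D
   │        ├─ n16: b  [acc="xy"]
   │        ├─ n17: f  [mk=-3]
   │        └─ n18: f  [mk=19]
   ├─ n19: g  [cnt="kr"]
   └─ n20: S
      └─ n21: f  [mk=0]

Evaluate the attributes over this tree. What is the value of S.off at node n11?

1. n1.depth = 8  [8]
2. n2.fin = true  [E.depth > 7]
3. n3.idx = "rw"  ["rw"]
4. n4.acc = "yr"  [terminal]
5. n5.idx = "mrw"  ["m" ++ D₀.idx]
6. n6.acc = "py"  [terminal]
7. n7.acc = "qn"  [terminal]
8. n8.acc = "kp"  [terminal]
9. n5.ok = -1  [-1]
10. n3.ok = -5  [D₁.ok * 2 - 3]
11. n2.idx = -6  [-6]
12. n1.live = -6  [E.depth + C.idx - 8]
13. n1.fin = -7  [E.depth - 15]
14. n9.mk = 4  [terminal]
15. n10.val = -8  [f.mk - 12]
16. n12.idx = "vv"  ["vv"]
17. n13.mk = 4  [terminal]
18. n12.ok = -8  [f.mk - 12]
19. n14.depth = 15  [D.ok + 23]
20. n15.idx = "nk"  ["nk"]
21. n16.acc = "xy"  [terminal]
22. n17.mk = -3  [terminal]
23. n18.mk = 19  [terminal]
24. n15.ok = -9  [len(b.acc) - 11]
25. n14.live = 7  [D.ok + 16]
26. n14.fin = 7  [D.ok * -1 - 2]
27. n11.live = "vm"  ["vm"]
28. n11.off = false  [E.live == 8]
29. n19.cnt = "kr"  [terminal]
30. n21.mk = 0  [terminal]
31. n20.live = "zq"  ["zq"]
32. n20.off = false  [false]
33. n10.ok = "ukr"  ["u" ++ g.cnt]
34. n0.live = "pukr"  ["p" ++ A.ok]
35. n0.off = false  [f.mk > 4]

false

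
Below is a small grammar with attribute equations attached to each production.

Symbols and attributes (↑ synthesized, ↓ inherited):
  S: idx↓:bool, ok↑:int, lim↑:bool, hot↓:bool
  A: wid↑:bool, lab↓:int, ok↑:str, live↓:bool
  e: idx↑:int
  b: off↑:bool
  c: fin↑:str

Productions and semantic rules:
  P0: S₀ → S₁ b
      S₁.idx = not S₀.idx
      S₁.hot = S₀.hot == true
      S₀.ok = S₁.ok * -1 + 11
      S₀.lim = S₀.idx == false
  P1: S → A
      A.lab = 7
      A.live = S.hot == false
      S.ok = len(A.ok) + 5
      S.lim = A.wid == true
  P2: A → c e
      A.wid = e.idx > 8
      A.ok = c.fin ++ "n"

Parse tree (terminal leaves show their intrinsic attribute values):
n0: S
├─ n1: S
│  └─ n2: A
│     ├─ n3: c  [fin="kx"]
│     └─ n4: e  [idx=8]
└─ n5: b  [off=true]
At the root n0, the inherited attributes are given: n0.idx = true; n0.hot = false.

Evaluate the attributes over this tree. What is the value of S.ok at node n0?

3

1. n0.idx = true  [given at root]
2. n0.hot = false  [given at root]
3. n1.idx = false  [not S₀.idx]
4. n1.hot = false  [S₀.hot == true]
5. n2.lab = 7  [7]
6. n2.live = true  [S.hot == false]
7. n3.fin = "kx"  [terminal]
8. n4.idx = 8  [terminal]
9. n2.wid = false  [e.idx > 8]
10. n2.ok = "kxn"  [c.fin ++ "n"]
11. n1.ok = 8  [len(A.ok) + 5]
12. n1.lim = false  [A.wid == true]
13. n5.off = true  [terminal]
14. n0.ok = 3  [S₁.ok * -1 + 11]
15. n0.lim = false  [S₀.idx == false]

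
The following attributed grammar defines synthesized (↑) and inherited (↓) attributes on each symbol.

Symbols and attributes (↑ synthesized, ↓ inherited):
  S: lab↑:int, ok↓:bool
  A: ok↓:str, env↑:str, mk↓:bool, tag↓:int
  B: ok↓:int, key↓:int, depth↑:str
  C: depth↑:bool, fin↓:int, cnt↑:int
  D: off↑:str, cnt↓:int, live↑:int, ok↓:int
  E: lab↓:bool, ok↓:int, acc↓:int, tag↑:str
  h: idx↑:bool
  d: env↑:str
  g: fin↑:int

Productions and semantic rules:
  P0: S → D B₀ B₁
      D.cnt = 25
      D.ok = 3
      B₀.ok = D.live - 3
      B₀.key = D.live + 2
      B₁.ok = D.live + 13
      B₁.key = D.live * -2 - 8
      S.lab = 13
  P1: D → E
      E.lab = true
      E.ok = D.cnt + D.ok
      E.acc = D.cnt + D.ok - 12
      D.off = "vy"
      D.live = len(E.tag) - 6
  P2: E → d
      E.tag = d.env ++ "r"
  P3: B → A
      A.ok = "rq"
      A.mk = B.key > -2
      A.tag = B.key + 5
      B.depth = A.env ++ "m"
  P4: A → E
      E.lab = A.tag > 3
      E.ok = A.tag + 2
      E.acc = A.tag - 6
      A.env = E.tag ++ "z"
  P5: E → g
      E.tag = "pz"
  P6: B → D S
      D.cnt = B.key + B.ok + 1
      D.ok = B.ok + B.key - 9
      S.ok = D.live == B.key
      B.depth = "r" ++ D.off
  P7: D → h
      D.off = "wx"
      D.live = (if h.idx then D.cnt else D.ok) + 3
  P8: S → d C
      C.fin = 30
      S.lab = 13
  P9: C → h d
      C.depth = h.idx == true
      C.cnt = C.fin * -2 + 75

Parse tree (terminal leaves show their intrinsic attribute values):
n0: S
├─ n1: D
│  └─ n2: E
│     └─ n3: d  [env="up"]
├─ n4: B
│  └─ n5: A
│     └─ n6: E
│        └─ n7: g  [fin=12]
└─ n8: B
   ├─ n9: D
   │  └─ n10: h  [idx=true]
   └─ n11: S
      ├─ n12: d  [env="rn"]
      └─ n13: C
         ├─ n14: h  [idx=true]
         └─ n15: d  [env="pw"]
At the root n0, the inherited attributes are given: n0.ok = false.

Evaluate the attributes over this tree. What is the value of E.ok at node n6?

6

1. n0.ok = false  [given at root]
2. n1.cnt = 25  [25]
3. n1.ok = 3  [3]
4. n2.lab = true  [true]
5. n2.ok = 28  [D.cnt + D.ok]
6. n2.acc = 16  [D.cnt + D.ok - 12]
7. n3.env = "up"  [terminal]
8. n2.tag = "upr"  [d.env ++ "r"]
9. n1.off = "vy"  ["vy"]
10. n1.live = -3  [len(E.tag) - 6]
11. n4.ok = -6  [D.live - 3]
12. n4.key = -1  [D.live + 2]
13. n5.ok = "rq"  ["rq"]
14. n5.mk = true  [B.key > -2]
15. n5.tag = 4  [B.key + 5]
16. n6.lab = true  [A.tag > 3]
17. n6.ok = 6  [A.tag + 2]
18. n6.acc = -2  [A.tag - 6]
19. n7.fin = 12  [terminal]
20. n6.tag = "pz"  ["pz"]
21. n5.env = "pzz"  [E.tag ++ "z"]
22. n4.depth = "pzzm"  [A.env ++ "m"]
23. n8.ok = 10  [D.live + 13]
24. n8.key = -2  [D.live * -2 - 8]
25. n9.cnt = 9  [B.key + B.ok + 1]
26. n9.ok = -1  [B.ok + B.key - 9]
27. n10.idx = true  [terminal]
28. n9.off = "wx"  ["wx"]
29. n9.live = 12  [(if h.idx then D.cnt else D.ok) + 3]
30. n11.ok = false  [D.live == B.key]
31. n12.env = "rn"  [terminal]
32. n13.fin = 30  [30]
33. n14.idx = true  [terminal]
34. n15.env = "pw"  [terminal]
35. n13.depth = true  [h.idx == true]
36. n13.cnt = 15  [C.fin * -2 + 75]
37. n11.lab = 13  [13]
38. n8.depth = "rwx"  ["r" ++ D.off]
39. n0.lab = 13  [13]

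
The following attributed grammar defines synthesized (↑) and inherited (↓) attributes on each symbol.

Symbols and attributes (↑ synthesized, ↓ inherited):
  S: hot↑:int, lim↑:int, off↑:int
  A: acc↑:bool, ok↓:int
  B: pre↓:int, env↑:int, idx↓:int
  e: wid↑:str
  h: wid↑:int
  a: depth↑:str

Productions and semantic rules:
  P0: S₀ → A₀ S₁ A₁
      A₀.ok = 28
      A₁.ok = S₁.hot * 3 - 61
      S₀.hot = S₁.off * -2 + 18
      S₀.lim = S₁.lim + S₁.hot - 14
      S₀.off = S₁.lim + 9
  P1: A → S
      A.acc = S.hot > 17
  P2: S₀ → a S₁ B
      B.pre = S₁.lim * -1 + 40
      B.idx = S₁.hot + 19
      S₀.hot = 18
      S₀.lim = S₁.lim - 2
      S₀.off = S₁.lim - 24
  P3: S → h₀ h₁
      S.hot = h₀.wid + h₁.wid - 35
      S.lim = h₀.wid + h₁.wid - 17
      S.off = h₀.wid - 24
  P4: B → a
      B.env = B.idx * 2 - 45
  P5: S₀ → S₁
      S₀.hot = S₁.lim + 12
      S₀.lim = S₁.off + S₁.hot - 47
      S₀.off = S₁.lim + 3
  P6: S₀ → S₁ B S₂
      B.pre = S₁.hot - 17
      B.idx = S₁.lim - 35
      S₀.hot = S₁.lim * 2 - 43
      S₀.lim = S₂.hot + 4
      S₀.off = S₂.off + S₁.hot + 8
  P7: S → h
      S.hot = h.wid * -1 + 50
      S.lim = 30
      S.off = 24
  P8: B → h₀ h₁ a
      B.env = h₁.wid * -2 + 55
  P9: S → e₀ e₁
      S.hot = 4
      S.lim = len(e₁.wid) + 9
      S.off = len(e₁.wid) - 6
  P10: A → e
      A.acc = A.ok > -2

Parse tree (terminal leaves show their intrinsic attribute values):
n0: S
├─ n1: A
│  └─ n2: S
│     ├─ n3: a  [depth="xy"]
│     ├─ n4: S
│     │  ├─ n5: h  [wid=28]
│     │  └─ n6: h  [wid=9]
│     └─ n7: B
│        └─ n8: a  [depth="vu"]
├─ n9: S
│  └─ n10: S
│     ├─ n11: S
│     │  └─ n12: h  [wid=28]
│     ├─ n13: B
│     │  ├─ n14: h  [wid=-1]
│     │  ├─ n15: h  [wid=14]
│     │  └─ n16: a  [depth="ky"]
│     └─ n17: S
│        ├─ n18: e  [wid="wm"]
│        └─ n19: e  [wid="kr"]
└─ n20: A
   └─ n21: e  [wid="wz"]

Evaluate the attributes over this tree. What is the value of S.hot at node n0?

1. n1.ok = 28  [28]
2. n3.depth = "xy"  [terminal]
3. n5.wid = 28  [terminal]
4. n6.wid = 9  [terminal]
5. n4.hot = 2  [h₀.wid + h₁.wid - 35]
6. n4.lim = 20  [h₀.wid + h₁.wid - 17]
7. n4.off = 4  [h₀.wid - 24]
8. n7.pre = 20  [S₁.lim * -1 + 40]
9. n7.idx = 21  [S₁.hot + 19]
10. n8.depth = "vu"  [terminal]
11. n7.env = -3  [B.idx * 2 - 45]
12. n2.hot = 18  [18]
13. n2.lim = 18  [S₁.lim - 2]
14. n2.off = -4  [S₁.lim - 24]
15. n1.acc = true  [S.hot > 17]
16. n12.wid = 28  [terminal]
17. n11.hot = 22  [h.wid * -1 + 50]
18. n11.lim = 30  [30]
19. n11.off = 24  [24]
20. n13.pre = 5  [S₁.hot - 17]
21. n13.idx = -5  [S₁.lim - 35]
22. n14.wid = -1  [terminal]
23. n15.wid = 14  [terminal]
24. n16.depth = "ky"  [terminal]
25. n13.env = 27  [h₁.wid * -2 + 55]
26. n18.wid = "wm"  [terminal]
27. n19.wid = "kr"  [terminal]
28. n17.hot = 4  [4]
29. n17.lim = 11  [len(e₁.wid) + 9]
30. n17.off = -4  [len(e₁.wid) - 6]
31. n10.hot = 17  [S₁.lim * 2 - 43]
32. n10.lim = 8  [S₂.hot + 4]
33. n10.off = 26  [S₂.off + S₁.hot + 8]
34. n9.hot = 20  [S₁.lim + 12]
35. n9.lim = -4  [S₁.off + S₁.hot - 47]
36. n9.off = 11  [S₁.lim + 3]
37. n20.ok = -1  [S₁.hot * 3 - 61]
38. n21.wid = "wz"  [terminal]
39. n20.acc = true  [A.ok > -2]
40. n0.hot = -4  [S₁.off * -2 + 18]
41. n0.lim = 2  [S₁.lim + S₁.hot - 14]
42. n0.off = 5  [S₁.lim + 9]

-4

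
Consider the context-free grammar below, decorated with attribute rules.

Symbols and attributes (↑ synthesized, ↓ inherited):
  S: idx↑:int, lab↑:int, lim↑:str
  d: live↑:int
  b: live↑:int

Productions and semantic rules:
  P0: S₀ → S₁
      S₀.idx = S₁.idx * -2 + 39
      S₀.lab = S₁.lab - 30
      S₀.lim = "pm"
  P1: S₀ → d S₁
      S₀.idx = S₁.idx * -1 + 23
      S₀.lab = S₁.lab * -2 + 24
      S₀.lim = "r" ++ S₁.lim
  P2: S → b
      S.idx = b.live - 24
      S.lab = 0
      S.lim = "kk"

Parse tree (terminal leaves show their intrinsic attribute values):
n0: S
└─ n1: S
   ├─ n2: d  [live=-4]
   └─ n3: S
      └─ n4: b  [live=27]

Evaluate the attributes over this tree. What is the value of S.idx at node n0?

-1

1. n2.live = -4  [terminal]
2. n4.live = 27  [terminal]
3. n3.idx = 3  [b.live - 24]
4. n3.lab = 0  [0]
5. n3.lim = "kk"  ["kk"]
6. n1.idx = 20  [S₁.idx * -1 + 23]
7. n1.lab = 24  [S₁.lab * -2 + 24]
8. n1.lim = "rkk"  ["r" ++ S₁.lim]
9. n0.idx = -1  [S₁.idx * -2 + 39]
10. n0.lab = -6  [S₁.lab - 30]
11. n0.lim = "pm"  ["pm"]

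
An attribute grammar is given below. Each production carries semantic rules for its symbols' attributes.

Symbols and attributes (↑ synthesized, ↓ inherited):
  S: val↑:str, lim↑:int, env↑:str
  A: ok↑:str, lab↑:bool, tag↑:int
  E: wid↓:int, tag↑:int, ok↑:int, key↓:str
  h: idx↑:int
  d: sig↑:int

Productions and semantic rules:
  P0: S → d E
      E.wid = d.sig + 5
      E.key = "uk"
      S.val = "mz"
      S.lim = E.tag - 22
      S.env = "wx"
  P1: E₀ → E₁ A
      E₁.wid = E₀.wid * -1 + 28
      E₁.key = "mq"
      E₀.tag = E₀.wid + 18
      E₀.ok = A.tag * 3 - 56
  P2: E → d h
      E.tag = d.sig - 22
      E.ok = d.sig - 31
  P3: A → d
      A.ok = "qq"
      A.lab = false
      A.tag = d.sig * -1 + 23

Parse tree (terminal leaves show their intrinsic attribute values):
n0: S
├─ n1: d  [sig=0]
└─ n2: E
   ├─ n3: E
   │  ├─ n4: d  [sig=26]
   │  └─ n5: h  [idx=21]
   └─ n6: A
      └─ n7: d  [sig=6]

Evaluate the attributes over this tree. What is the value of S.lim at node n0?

1

1. n1.sig = 0  [terminal]
2. n2.wid = 5  [d.sig + 5]
3. n2.key = "uk"  ["uk"]
4. n3.wid = 23  [E₀.wid * -1 + 28]
5. n3.key = "mq"  ["mq"]
6. n4.sig = 26  [terminal]
7. n5.idx = 21  [terminal]
8. n3.tag = 4  [d.sig - 22]
9. n3.ok = -5  [d.sig - 31]
10. n7.sig = 6  [terminal]
11. n6.ok = "qq"  ["qq"]
12. n6.lab = false  [false]
13. n6.tag = 17  [d.sig * -1 + 23]
14. n2.tag = 23  [E₀.wid + 18]
15. n2.ok = -5  [A.tag * 3 - 56]
16. n0.val = "mz"  ["mz"]
17. n0.lim = 1  [E.tag - 22]
18. n0.env = "wx"  ["wx"]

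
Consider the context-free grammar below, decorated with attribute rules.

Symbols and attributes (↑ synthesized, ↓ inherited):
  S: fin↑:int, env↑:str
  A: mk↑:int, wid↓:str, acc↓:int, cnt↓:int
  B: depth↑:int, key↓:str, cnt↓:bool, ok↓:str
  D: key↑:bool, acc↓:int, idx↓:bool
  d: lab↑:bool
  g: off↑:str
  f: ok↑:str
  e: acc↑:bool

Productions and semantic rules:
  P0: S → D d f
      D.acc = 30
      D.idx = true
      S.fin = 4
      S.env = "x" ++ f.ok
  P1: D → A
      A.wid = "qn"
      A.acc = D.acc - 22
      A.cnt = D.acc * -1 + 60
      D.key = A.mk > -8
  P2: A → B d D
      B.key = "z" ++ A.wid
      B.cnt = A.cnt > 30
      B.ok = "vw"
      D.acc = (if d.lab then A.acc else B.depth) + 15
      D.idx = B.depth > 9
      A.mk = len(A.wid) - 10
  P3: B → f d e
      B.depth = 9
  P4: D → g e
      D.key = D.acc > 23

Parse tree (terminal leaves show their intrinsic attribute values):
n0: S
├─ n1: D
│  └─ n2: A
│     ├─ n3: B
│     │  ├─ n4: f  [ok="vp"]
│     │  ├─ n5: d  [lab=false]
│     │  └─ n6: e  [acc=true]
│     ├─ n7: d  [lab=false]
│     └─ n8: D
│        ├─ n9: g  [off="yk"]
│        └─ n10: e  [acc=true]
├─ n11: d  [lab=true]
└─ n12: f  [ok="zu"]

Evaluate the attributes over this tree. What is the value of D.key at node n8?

true

1. n1.acc = 30  [30]
2. n1.idx = true  [true]
3. n2.wid = "qn"  ["qn"]
4. n2.acc = 8  [D.acc - 22]
5. n2.cnt = 30  [D.acc * -1 + 60]
6. n3.key = "zqn"  ["z" ++ A.wid]
7. n3.cnt = false  [A.cnt > 30]
8. n3.ok = "vw"  ["vw"]
9. n4.ok = "vp"  [terminal]
10. n5.lab = false  [terminal]
11. n6.acc = true  [terminal]
12. n3.depth = 9  [9]
13. n7.lab = false  [terminal]
14. n8.acc = 24  [(if d.lab then A.acc else B.depth) + 15]
15. n8.idx = false  [B.depth > 9]
16. n9.off = "yk"  [terminal]
17. n10.acc = true  [terminal]
18. n8.key = true  [D.acc > 23]
19. n2.mk = -8  [len(A.wid) - 10]
20. n1.key = false  [A.mk > -8]
21. n11.lab = true  [terminal]
22. n12.ok = "zu"  [terminal]
23. n0.fin = 4  [4]
24. n0.env = "xzu"  ["x" ++ f.ok]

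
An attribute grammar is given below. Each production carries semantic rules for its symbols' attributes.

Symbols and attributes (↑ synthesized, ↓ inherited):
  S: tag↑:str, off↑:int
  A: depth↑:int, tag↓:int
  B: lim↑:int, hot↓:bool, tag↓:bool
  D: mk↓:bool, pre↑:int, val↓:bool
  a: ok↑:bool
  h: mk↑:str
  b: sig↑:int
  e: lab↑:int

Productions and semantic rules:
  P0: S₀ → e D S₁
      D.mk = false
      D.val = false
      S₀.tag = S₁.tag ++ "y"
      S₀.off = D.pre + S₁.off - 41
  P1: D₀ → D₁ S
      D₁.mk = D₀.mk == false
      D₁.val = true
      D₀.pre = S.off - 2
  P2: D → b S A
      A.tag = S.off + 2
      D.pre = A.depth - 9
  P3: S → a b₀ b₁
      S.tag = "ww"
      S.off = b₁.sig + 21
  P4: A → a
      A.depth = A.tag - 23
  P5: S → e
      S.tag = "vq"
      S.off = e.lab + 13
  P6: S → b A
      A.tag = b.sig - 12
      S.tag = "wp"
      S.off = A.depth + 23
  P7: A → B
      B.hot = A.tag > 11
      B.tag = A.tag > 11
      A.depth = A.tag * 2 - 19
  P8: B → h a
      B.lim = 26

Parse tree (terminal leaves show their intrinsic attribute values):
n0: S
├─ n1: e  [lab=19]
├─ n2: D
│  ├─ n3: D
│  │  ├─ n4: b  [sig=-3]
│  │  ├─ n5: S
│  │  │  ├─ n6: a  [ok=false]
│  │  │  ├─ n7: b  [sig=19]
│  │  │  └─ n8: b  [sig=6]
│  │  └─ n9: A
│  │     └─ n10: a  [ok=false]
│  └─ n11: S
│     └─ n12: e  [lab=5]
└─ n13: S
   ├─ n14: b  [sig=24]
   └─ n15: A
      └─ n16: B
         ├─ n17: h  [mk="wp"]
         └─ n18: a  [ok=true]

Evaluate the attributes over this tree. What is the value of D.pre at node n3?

-3

1. n1.lab = 19  [terminal]
2. n2.mk = false  [false]
3. n2.val = false  [false]
4. n3.mk = true  [D₀.mk == false]
5. n3.val = true  [true]
6. n4.sig = -3  [terminal]
7. n6.ok = false  [terminal]
8. n7.sig = 19  [terminal]
9. n8.sig = 6  [terminal]
10. n5.tag = "ww"  ["ww"]
11. n5.off = 27  [b₁.sig + 21]
12. n9.tag = 29  [S.off + 2]
13. n10.ok = false  [terminal]
14. n9.depth = 6  [A.tag - 23]
15. n3.pre = -3  [A.depth - 9]
16. n12.lab = 5  [terminal]
17. n11.tag = "vq"  ["vq"]
18. n11.off = 18  [e.lab + 13]
19. n2.pre = 16  [S.off - 2]
20. n14.sig = 24  [terminal]
21. n15.tag = 12  [b.sig - 12]
22. n16.hot = true  [A.tag > 11]
23. n16.tag = true  [A.tag > 11]
24. n17.mk = "wp"  [terminal]
25. n18.ok = true  [terminal]
26. n16.lim = 26  [26]
27. n15.depth = 5  [A.tag * 2 - 19]
28. n13.tag = "wp"  ["wp"]
29. n13.off = 28  [A.depth + 23]
30. n0.tag = "wpy"  [S₁.tag ++ "y"]
31. n0.off = 3  [D.pre + S₁.off - 41]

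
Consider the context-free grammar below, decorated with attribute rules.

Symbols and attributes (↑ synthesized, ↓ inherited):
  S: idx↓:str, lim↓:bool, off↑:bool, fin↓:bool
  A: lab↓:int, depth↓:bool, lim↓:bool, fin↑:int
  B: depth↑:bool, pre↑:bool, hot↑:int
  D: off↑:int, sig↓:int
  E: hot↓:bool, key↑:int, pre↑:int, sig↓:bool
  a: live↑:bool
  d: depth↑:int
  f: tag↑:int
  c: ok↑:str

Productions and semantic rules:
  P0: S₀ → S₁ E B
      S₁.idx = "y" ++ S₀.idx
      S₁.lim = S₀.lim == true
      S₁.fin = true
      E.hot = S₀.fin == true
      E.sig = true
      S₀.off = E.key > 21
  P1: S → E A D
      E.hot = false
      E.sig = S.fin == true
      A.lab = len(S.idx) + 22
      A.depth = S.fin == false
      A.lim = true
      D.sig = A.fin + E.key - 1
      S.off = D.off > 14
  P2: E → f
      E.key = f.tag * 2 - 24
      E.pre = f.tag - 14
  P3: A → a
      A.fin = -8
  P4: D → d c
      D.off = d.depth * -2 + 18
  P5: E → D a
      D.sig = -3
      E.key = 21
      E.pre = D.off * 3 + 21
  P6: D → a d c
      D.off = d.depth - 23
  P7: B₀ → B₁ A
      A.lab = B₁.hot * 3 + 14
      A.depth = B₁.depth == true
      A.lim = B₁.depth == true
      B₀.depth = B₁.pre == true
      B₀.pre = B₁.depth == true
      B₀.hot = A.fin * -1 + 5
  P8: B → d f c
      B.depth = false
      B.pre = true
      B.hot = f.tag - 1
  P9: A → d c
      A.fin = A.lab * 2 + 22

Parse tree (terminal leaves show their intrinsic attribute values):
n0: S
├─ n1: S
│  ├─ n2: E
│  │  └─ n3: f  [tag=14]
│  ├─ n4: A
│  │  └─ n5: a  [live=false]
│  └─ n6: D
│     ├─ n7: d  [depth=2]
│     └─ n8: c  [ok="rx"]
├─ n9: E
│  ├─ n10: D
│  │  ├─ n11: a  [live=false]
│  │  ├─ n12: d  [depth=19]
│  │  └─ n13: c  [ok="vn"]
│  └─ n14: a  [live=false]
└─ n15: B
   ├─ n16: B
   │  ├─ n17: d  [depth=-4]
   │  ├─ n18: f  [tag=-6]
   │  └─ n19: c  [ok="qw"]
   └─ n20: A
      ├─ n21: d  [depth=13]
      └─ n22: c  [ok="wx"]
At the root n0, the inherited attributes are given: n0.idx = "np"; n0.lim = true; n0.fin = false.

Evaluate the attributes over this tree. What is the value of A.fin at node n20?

8

1. n0.idx = "np"  [given at root]
2. n0.lim = true  [given at root]
3. n0.fin = false  [given at root]
4. n1.idx = "ynp"  ["y" ++ S₀.idx]
5. n1.lim = true  [S₀.lim == true]
6. n1.fin = true  [true]
7. n2.hot = false  [false]
8. n2.sig = true  [S.fin == true]
9. n3.tag = 14  [terminal]
10. n2.key = 4  [f.tag * 2 - 24]
11. n2.pre = 0  [f.tag - 14]
12. n4.lab = 25  [len(S.idx) + 22]
13. n4.depth = false  [S.fin == false]
14. n4.lim = true  [true]
15. n5.live = false  [terminal]
16. n4.fin = -8  [-8]
17. n6.sig = -5  [A.fin + E.key - 1]
18. n7.depth = 2  [terminal]
19. n8.ok = "rx"  [terminal]
20. n6.off = 14  [d.depth * -2 + 18]
21. n1.off = false  [D.off > 14]
22. n9.hot = false  [S₀.fin == true]
23. n9.sig = true  [true]
24. n10.sig = -3  [-3]
25. n11.live = false  [terminal]
26. n12.depth = 19  [terminal]
27. n13.ok = "vn"  [terminal]
28. n10.off = -4  [d.depth - 23]
29. n14.live = false  [terminal]
30. n9.key = 21  [21]
31. n9.pre = 9  [D.off * 3 + 21]
32. n17.depth = -4  [terminal]
33. n18.tag = -6  [terminal]
34. n19.ok = "qw"  [terminal]
35. n16.depth = false  [false]
36. n16.pre = true  [true]
37. n16.hot = -7  [f.tag - 1]
38. n20.lab = -7  [B₁.hot * 3 + 14]
39. n20.depth = false  [B₁.depth == true]
40. n20.lim = false  [B₁.depth == true]
41. n21.depth = 13  [terminal]
42. n22.ok = "wx"  [terminal]
43. n20.fin = 8  [A.lab * 2 + 22]
44. n15.depth = true  [B₁.pre == true]
45. n15.pre = false  [B₁.depth == true]
46. n15.hot = -3  [A.fin * -1 + 5]
47. n0.off = false  [E.key > 21]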